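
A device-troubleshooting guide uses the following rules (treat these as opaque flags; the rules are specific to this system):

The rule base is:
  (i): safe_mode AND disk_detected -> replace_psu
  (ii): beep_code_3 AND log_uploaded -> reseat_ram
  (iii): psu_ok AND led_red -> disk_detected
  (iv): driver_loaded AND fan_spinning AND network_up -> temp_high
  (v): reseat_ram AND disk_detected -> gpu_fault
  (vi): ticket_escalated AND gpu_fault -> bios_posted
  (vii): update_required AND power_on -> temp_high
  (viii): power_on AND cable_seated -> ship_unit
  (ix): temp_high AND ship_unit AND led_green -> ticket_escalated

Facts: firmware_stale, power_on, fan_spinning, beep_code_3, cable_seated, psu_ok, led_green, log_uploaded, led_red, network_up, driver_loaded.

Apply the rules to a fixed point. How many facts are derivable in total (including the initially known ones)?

18

Round 1 fires (ii), (iii), (iv), (viii), giving reseat_ram, disk_detected, temp_high, ship_unit.
Round 2 fires (v), (ix), giving gpu_fault, ticket_escalated.
Round 3 fires (vi), giving bios_posted.
Closure: {beep_code_3, bios_posted, cable_seated, disk_detected, driver_loaded, fan_spinning, firmware_stale, gpu_fault, led_green, led_red, log_uploaded, network_up, power_on, psu_ok, reseat_ram, ship_unit, temp_high, ticket_escalated} — 18 facts.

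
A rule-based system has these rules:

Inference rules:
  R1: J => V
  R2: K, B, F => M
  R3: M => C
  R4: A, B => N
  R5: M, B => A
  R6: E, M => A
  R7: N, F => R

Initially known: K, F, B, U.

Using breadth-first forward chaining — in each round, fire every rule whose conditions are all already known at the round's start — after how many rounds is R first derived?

[1] R2 [K, B, F => M]. ⇒ new: M.
[2] R3 [M => C]; R5 [M, B => A]. ⇒ new: C, A.
[3] R4 [A, B => N]. ⇒ new: N.
[4] R7 [N, F => R]. ⇒ new: R.
R first appears in round 4.

4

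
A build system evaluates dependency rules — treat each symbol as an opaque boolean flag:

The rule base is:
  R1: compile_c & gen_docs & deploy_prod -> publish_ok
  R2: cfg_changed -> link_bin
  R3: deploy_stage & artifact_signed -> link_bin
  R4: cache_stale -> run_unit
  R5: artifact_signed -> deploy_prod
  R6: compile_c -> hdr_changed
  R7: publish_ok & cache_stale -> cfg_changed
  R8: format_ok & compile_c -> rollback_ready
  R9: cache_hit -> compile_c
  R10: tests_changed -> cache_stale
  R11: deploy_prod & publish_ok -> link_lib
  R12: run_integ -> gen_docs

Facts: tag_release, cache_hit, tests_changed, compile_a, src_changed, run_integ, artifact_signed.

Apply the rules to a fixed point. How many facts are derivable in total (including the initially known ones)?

[1] R5 [artifact_signed -> deploy_prod]; R9 [cache_hit -> compile_c]; R10 [tests_changed -> cache_stale]; R12 [run_integ -> gen_docs]. ⇒ new: deploy_prod, compile_c, cache_stale, gen_docs.
[2] R1 [compile_c & gen_docs & deploy_prod -> publish_ok]; R4 [cache_stale -> run_unit]; R6 [compile_c -> hdr_changed]. ⇒ new: publish_ok, run_unit, hdr_changed.
[3] R7 [publish_ok & cache_stale -> cfg_changed]; R11 [deploy_prod & publish_ok -> link_lib]. ⇒ new: cfg_changed, link_lib.
[4] R2 [cfg_changed -> link_bin]. ⇒ new: link_bin.
Closure: {artifact_signed, cache_hit, cache_stale, cfg_changed, compile_a, compile_c, deploy_prod, gen_docs, hdr_changed, link_bin, link_lib, publish_ok, run_integ, run_unit, src_changed, tag_release, tests_changed} — 17 facts.

17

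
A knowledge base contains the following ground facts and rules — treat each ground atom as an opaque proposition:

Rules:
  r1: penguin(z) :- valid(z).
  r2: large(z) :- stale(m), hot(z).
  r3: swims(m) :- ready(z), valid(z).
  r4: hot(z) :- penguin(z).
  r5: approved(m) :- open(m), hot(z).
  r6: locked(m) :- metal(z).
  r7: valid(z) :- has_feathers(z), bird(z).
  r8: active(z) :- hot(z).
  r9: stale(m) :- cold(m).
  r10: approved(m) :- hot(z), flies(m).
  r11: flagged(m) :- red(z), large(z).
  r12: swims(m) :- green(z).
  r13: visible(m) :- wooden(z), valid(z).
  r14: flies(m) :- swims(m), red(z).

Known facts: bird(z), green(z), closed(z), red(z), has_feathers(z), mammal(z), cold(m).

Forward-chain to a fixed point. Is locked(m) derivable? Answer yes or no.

no

Round 1 — r7, r9, r12, derive valid(z), stale(m), swims(m).
Round 2 — r1, r14, derive penguin(z), flies(m).
Round 3 — r4, derive hot(z).
Round 4 — r2, r8, r10, derive large(z), active(z), approved(m).
Round 5 — r11, derive flagged(m).
Fixed point reached. locked(m) is concluded only by r6; r6 needs metal(z) (never derived).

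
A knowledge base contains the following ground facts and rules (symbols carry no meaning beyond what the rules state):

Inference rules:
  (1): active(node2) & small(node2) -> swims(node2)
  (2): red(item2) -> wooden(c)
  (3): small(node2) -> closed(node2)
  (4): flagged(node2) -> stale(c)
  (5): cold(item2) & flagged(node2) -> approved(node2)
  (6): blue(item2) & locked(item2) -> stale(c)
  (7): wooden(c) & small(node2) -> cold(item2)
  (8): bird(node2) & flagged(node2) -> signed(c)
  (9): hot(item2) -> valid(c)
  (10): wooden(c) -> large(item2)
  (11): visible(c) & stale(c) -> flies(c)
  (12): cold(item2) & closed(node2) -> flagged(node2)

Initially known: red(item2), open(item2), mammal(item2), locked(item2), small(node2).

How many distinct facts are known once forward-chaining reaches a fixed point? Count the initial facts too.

12

Round 1: (2) [red(item2) -> wooden(c)]; (3) [small(node2) -> closed(node2)]. New: wooden(c), closed(node2).
Round 2: (7) [wooden(c) & small(node2) -> cold(item2)]; (10) [wooden(c) -> large(item2)]. New: cold(item2), large(item2).
Round 3: (12) [cold(item2) & closed(node2) -> flagged(node2)]. New: flagged(node2).
Round 4: (4) [flagged(node2) -> stale(c)]; (5) [cold(item2) & flagged(node2) -> approved(node2)]. New: stale(c), approved(node2).
Closure: {approved(node2), closed(node2), cold(item2), flagged(node2), large(item2), locked(item2), mammal(item2), open(item2), red(item2), small(node2), stale(c), wooden(c)} — 12 facts.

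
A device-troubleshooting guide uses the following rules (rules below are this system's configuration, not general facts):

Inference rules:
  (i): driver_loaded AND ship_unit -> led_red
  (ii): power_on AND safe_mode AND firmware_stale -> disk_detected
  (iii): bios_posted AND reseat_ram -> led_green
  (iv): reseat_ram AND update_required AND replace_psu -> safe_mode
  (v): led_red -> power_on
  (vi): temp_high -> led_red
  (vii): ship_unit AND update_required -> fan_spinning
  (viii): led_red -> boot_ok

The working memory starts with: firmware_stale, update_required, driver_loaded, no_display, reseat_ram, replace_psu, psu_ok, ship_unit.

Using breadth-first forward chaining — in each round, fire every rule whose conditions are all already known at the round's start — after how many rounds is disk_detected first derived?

[1] (i) [driver_loaded AND ship_unit -> led_red]; (iv) [reseat_ram AND update_required AND replace_psu -> safe_mode]; (vii) [ship_unit AND update_required -> fan_spinning]. ⇒ new: led_red, safe_mode, fan_spinning.
[2] (v) [led_red -> power_on]; (viii) [led_red -> boot_ok]. ⇒ new: power_on, boot_ok.
[3] (ii) [power_on AND safe_mode AND firmware_stale -> disk_detected]. ⇒ new: disk_detected.
disk_detected first appears in round 3.

3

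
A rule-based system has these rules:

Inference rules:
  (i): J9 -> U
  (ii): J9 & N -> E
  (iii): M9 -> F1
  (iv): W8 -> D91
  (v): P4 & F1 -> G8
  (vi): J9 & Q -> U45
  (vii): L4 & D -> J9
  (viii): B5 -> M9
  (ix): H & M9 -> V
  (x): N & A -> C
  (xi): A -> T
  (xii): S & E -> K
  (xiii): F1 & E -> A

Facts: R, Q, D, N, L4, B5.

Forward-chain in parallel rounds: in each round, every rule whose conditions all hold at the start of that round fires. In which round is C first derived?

4

Round 1 — (vii), (viii), derive J9, M9.
Round 2 — (i), (ii), (iii), (vi), derive U, E, F1, U45.
Round 3 — (xiii), derive A.
Round 4 — (x), (xi), derive C, T.
C first appears in round 4.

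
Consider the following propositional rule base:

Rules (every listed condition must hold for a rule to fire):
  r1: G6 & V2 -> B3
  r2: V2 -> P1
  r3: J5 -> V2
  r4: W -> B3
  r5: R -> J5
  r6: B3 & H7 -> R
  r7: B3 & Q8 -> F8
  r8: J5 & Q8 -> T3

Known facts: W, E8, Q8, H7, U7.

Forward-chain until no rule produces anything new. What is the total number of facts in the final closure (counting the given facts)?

Round 1: r4 [W -> B3]. Adds B3.
Round 2: r6 [B3 & H7 -> R]; r7 [B3 & Q8 -> F8]. Adds R, F8.
Round 3: r5 [R -> J5]. Adds J5.
Round 4: r3 [J5 -> V2]; r8 [J5 & Q8 -> T3]. Adds V2, T3.
Round 5: r2 [V2 -> P1]. Adds P1.
Closure: {B3, E8, F8, H7, J5, P1, Q8, R, T3, U7, V2, W} — 12 facts.

12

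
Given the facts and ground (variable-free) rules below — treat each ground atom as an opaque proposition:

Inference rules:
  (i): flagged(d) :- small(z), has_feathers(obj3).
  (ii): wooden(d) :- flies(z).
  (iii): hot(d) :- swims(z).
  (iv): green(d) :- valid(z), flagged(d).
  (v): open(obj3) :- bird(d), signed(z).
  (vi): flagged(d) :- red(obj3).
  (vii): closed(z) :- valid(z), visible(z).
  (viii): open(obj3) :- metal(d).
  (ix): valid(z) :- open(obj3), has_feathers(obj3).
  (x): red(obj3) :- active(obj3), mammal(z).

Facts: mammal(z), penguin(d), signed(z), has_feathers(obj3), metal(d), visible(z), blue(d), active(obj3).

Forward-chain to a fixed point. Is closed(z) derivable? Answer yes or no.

Round 1 — (viii), (x), derive open(obj3), red(obj3).
Round 2 — (vi), (ix), derive flagged(d), valid(z).
Round 3 — (iv), (vii), derive green(d), closed(z).
closed(z) appears in round 3, so it is derivable.

yes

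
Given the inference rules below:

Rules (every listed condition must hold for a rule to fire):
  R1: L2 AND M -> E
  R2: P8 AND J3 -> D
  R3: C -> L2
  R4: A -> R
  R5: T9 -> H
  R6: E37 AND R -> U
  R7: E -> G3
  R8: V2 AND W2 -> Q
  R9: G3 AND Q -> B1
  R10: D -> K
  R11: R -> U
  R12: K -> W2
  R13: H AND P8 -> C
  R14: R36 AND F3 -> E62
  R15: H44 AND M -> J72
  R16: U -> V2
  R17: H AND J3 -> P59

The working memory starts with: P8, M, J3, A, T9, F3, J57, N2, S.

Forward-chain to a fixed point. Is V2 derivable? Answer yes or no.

Round 1: R2 [P8 AND J3 -> D]; R4 [A -> R]; R5 [T9 -> H]. Adds D, R, H.
Round 2: R10 [D -> K]; R11 [R -> U]; R13 [H AND P8 -> C]; R17 [H AND J3 -> P59]. Adds K, U, C, P59.
Round 3: R3 [C -> L2]; R12 [K -> W2]; R16 [U -> V2]. Adds L2, W2, V2.
Round 4: R1 [L2 AND M -> E]; R8 [V2 AND W2 -> Q]. Adds E, Q.
Round 5: R7 [E -> G3]. Adds G3.
Round 6: R9 [G3 AND Q -> B1]. Adds B1.
V2 appears in round 3, so it is derivable.

yes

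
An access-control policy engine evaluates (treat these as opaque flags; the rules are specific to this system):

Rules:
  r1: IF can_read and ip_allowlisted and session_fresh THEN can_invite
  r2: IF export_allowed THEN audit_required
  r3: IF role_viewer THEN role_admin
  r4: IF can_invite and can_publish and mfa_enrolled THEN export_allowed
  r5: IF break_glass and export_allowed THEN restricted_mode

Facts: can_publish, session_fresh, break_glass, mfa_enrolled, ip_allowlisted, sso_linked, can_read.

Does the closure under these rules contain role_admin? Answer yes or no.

Round 1 fires r1, giving can_invite.
Round 2 fires r4, giving export_allowed.
Round 3 fires r2, r5, giving audit_required, restricted_mode.
Fixed point reached. role_admin is concluded only by r3; r3 needs role_viewer (never derived).

no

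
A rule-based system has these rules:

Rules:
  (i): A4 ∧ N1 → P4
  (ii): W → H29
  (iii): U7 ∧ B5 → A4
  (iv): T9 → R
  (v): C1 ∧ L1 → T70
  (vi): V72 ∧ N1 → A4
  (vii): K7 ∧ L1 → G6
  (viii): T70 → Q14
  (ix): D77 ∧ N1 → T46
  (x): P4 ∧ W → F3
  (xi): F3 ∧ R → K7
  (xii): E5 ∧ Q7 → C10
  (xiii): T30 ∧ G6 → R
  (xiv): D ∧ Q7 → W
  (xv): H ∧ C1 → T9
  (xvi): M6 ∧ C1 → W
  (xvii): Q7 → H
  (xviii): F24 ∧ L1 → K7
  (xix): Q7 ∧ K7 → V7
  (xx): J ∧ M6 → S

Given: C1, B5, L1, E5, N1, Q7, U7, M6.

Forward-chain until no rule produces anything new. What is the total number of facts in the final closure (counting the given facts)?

22

Round 1: (iii) [U7 ∧ B5 → A4]; (v) [C1 ∧ L1 → T70]; (xii) [E5 ∧ Q7 → C10]; (xvi) [M6 ∧ C1 → W]; (xvii) [Q7 → H]. Adds A4, T70, C10, W, H.
Round 2: (i) [A4 ∧ N1 → P4]; (ii) [W → H29]; (viii) [T70 → Q14]; (xv) [H ∧ C1 → T9]. Adds P4, H29, Q14, T9.
Round 3: (iv) [T9 → R]; (x) [P4 ∧ W → F3]. Adds R, F3.
Round 4: (xi) [F3 ∧ R → K7]. Adds K7.
Round 5: (vii) [K7 ∧ L1 → G6]; (xix) [Q7 ∧ K7 → V7]. Adds G6, V7.
Closure: {A4, B5, C1, C10, E5, F3, G6, H, H29, K7, L1, M6, N1, P4, Q14, Q7, R, T70, T9, U7, V7, W} — 22 facts.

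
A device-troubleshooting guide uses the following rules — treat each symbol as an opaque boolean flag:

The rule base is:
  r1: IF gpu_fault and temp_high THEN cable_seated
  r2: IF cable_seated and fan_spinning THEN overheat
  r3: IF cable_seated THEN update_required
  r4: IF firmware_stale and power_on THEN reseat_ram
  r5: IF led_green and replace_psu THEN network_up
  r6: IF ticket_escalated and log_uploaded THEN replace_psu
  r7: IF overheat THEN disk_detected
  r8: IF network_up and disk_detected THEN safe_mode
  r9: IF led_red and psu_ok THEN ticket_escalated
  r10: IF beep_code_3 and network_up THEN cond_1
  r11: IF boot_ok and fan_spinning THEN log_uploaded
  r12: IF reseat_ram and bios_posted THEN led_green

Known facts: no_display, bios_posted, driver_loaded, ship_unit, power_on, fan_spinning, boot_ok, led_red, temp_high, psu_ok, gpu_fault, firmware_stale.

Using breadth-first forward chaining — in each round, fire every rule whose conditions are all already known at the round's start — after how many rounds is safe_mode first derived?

Round 1 — r1, r4, r9, r11, derive cable_seated, reseat_ram, ticket_escalated, log_uploaded.
Round 2 — r2, r3, r6, r12, derive overheat, update_required, replace_psu, led_green.
Round 3 — r5, r7, derive network_up, disk_detected.
Round 4 — r8, derive safe_mode.
safe_mode first appears in round 4.

4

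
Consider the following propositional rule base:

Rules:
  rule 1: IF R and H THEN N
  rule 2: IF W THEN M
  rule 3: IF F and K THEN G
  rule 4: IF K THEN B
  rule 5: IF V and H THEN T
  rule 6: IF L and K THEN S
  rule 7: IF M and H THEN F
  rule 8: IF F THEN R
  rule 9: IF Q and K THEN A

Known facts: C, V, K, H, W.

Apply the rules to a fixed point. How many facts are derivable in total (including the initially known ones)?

12

Round 1 — rule 2, rule 4, rule 5, derive M, B, T.
Round 2 — rule 7, derive F.
Round 3 — rule 3, rule 8, derive G, R.
Round 4 — rule 1, derive N.
Closure: {B, C, F, G, H, K, M, N, R, T, V, W} — 12 facts.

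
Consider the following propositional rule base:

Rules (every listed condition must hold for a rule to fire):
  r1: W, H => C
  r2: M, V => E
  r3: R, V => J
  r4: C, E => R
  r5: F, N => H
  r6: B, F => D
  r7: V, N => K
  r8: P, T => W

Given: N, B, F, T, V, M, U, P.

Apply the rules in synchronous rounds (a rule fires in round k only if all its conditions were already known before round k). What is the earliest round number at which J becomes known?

Round 1 — r2, r5, r6, r7, r8, derive E, H, D, K, W.
Round 2 — r1, derive C.
Round 3 — r4, derive R.
Round 4 — r3, derive J.
J first appears in round 4.

4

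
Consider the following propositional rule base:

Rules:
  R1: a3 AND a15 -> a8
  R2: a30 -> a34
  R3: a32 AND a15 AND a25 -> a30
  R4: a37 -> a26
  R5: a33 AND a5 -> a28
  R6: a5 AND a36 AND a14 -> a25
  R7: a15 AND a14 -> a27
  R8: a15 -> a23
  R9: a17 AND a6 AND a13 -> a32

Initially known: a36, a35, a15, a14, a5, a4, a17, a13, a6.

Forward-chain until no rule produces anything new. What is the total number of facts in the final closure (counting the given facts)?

Round 1: R6 [a5 AND a36 AND a14 -> a25]; R7 [a15 AND a14 -> a27]; R8 [a15 -> a23]; R9 [a17 AND a6 AND a13 -> a32]. Adds a25, a27, a23, a32.
Round 2: R3 [a32 AND a15 AND a25 -> a30]. Adds a30.
Round 3: R2 [a30 -> a34]. Adds a34.
Closure: {a13, a14, a15, a17, a23, a25, a27, a30, a32, a34, a35, a36, a4, a5, a6} — 15 facts.

15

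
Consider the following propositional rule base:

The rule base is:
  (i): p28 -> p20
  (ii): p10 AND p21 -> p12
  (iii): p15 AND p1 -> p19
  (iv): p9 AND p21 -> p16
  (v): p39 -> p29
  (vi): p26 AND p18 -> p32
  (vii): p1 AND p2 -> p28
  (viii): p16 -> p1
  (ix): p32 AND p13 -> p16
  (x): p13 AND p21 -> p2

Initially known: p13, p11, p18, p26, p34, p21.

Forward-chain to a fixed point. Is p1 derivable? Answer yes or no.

yes

Round 1 fires (vi), (x), giving p32, p2.
Round 2 fires (ix), giving p16.
Round 3 fires (viii), giving p1.
Round 4 fires (vii), giving p28.
Round 5 fires (i), giving p20.
p1 appears in round 3, so it is derivable.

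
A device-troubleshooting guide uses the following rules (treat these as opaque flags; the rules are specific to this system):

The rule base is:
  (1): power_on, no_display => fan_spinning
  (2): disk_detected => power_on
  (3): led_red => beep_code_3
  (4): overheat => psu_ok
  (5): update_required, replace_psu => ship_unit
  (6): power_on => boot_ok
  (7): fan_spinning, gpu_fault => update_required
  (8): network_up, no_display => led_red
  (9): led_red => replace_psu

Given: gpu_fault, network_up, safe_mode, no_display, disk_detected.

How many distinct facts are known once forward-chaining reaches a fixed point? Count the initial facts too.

13

Round 1 fires (2), (8), giving power_on, led_red.
Round 2 fires (1), (3), (6), (9), giving fan_spinning, beep_code_3, boot_ok, replace_psu.
Round 3 fires (7), giving update_required.
Round 4 fires (5), giving ship_unit.
Closure: {beep_code_3, boot_ok, disk_detected, fan_spinning, gpu_fault, led_red, network_up, no_display, power_on, replace_psu, safe_mode, ship_unit, update_required} — 13 facts.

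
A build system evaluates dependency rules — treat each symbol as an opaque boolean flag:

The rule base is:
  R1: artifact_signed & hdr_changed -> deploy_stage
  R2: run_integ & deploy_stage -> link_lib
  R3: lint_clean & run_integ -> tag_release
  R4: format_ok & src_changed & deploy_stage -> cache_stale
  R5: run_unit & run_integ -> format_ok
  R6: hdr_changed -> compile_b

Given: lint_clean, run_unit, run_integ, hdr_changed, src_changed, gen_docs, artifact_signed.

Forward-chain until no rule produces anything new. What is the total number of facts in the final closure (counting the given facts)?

13

Round 1: R1 [artifact_signed & hdr_changed -> deploy_stage]; R3 [lint_clean & run_integ -> tag_release]; R5 [run_unit & run_integ -> format_ok]; R6 [hdr_changed -> compile_b]. New: deploy_stage, tag_release, format_ok, compile_b.
Round 2: R2 [run_integ & deploy_stage -> link_lib]; R4 [format_ok & src_changed & deploy_stage -> cache_stale]. New: link_lib, cache_stale.
Closure: {artifact_signed, cache_stale, compile_b, deploy_stage, format_ok, gen_docs, hdr_changed, link_lib, lint_clean, run_integ, run_unit, src_changed, tag_release} — 13 facts.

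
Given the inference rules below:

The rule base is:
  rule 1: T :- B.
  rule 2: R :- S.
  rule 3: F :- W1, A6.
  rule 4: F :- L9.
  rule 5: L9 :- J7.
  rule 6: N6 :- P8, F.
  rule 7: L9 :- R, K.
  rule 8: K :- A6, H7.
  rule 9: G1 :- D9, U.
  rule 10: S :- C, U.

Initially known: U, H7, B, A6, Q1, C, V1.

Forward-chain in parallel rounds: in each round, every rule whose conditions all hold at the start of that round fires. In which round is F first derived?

Round 1 — rule 1, rule 8, rule 10, derive T, K, S.
Round 2 — rule 2, derive R.
Round 3 — rule 7, derive L9.
Round 4 — rule 4, derive F.
F first appears in round 4.

4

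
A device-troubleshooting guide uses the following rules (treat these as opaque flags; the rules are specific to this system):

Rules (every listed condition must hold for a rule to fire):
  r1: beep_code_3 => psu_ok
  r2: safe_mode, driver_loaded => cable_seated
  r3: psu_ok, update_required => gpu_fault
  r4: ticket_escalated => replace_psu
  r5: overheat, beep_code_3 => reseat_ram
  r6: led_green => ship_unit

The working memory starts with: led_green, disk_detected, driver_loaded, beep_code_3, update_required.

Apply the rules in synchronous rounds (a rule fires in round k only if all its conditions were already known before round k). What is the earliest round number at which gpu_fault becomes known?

2

[1] r1 [beep_code_3 => psu_ok]; r6 [led_green => ship_unit]. ⇒ new: psu_ok, ship_unit.
[2] r3 [psu_ok, update_required => gpu_fault]. ⇒ new: gpu_fault.
gpu_fault first appears in round 2.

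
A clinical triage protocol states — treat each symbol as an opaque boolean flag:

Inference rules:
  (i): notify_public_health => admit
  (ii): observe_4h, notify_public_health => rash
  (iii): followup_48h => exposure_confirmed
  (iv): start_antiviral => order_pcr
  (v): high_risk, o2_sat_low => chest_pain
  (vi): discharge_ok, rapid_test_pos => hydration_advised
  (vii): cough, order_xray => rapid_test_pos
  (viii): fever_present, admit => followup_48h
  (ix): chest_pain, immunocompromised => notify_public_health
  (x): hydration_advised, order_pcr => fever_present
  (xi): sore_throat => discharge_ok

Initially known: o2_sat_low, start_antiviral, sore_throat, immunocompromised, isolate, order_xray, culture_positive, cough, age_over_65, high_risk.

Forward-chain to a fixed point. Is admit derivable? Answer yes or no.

Round 1: (iv) [start_antiviral => order_pcr]; (v) [high_risk, o2_sat_low => chest_pain]; (vii) [cough, order_xray => rapid_test_pos]; (xi) [sore_throat => discharge_ok]. New: order_pcr, chest_pain, rapid_test_pos, discharge_ok.
Round 2: (vi) [discharge_ok, rapid_test_pos => hydration_advised]; (ix) [chest_pain, immunocompromised => notify_public_health]. New: hydration_advised, notify_public_health.
Round 3: (i) [notify_public_health => admit]; (x) [hydration_advised, order_pcr => fever_present]. New: admit, fever_present.
Round 4: (viii) [fever_present, admit => followup_48h]. New: followup_48h.
Round 5: (iii) [followup_48h => exposure_confirmed]. New: exposure_confirmed.
admit appears in round 3, so it is derivable.

yes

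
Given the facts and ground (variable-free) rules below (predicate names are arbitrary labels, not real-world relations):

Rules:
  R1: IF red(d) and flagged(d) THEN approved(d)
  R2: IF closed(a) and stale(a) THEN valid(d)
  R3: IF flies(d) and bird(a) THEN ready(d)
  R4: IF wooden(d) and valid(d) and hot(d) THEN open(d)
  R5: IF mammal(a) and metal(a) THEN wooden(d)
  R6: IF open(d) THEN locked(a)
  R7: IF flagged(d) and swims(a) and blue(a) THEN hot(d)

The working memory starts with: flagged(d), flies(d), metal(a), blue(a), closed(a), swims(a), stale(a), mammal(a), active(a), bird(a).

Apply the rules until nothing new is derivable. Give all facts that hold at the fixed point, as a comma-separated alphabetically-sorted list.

[1] R2 [IF closed(a) and stale(a) THEN valid(d)]; R3 [IF flies(d) and bird(a) THEN ready(d)]; R5 [IF mammal(a) and metal(a) THEN wooden(d)]; R7 [IF flagged(d) and swims(a) and blue(a) THEN hot(d)]. ⇒ new: valid(d), ready(d), wooden(d), hot(d).
[2] R4 [IF wooden(d) and valid(d) and hot(d) THEN open(d)]. ⇒ new: open(d).
[3] R6 [IF open(d) THEN locked(a)]. ⇒ new: locked(a).

active(a), bird(a), blue(a), closed(a), flagged(d), flies(d), hot(d), locked(a), mammal(a), metal(a), open(d), ready(d), stale(a), swims(a), valid(d), wooden(d)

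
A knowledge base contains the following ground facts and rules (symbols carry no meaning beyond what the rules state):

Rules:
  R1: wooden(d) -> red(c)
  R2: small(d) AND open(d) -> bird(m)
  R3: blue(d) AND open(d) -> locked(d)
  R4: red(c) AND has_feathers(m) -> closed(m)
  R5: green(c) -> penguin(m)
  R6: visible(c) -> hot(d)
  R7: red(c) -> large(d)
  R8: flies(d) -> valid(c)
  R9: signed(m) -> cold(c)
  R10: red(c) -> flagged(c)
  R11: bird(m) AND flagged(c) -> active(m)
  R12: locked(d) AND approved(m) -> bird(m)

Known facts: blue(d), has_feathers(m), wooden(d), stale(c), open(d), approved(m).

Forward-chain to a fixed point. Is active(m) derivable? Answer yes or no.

Round 1 — R1, R3, derive red(c), locked(d).
Round 2 — R4, R7, R10, R12, derive closed(m), large(d), flagged(c), bird(m).
Round 3 — R11, derive active(m).
active(m) appears in round 3, so it is derivable.

yes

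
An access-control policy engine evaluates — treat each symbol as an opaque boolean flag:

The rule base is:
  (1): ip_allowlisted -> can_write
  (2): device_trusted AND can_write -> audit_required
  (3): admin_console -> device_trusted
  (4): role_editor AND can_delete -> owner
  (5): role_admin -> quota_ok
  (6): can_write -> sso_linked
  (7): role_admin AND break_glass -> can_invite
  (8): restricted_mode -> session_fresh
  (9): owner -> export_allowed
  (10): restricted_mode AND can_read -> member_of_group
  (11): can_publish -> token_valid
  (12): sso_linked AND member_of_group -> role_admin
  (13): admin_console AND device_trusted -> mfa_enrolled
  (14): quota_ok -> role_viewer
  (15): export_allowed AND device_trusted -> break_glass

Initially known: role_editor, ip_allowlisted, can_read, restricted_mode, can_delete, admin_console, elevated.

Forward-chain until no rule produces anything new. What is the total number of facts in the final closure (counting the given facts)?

21

Round 1: (1) [ip_allowlisted -> can_write]; (3) [admin_console -> device_trusted]; (4) [role_editor AND can_delete -> owner]; (8) [restricted_mode -> session_fresh]; (10) [restricted_mode AND can_read -> member_of_group]. New: can_write, device_trusted, owner, session_fresh, member_of_group.
Round 2: (2) [device_trusted AND can_write -> audit_required]; (6) [can_write -> sso_linked]; (9) [owner -> export_allowed]; (13) [admin_console AND device_trusted -> mfa_enrolled]. New: audit_required, sso_linked, export_allowed, mfa_enrolled.
Round 3: (12) [sso_linked AND member_of_group -> role_admin]; (15) [export_allowed AND device_trusted -> break_glass]. New: role_admin, break_glass.
Round 4: (5) [role_admin -> quota_ok]; (7) [role_admin AND break_glass -> can_invite]. New: quota_ok, can_invite.
Round 5: (14) [quota_ok -> role_viewer]. New: role_viewer.
Closure: {admin_console, audit_required, break_glass, can_delete, can_invite, can_read, can_write, device_trusted, elevated, export_allowed, ip_allowlisted, member_of_group, mfa_enrolled, owner, quota_ok, restricted_mode, role_admin, role_editor, role_viewer, session_fresh, sso_linked} — 21 facts.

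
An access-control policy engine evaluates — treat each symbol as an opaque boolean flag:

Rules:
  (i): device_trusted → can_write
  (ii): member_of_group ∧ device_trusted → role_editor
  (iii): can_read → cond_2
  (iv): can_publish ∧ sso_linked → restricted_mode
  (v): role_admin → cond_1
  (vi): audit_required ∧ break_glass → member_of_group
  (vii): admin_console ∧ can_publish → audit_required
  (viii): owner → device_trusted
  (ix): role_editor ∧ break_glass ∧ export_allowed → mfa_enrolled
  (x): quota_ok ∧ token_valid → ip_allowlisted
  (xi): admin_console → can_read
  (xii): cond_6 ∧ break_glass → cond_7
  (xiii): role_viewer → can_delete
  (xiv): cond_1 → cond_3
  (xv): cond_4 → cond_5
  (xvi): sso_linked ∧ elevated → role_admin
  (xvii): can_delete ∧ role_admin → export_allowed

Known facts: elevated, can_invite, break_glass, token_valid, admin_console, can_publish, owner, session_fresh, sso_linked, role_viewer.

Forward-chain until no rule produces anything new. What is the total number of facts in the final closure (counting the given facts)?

24

Round 1: (iv) [can_publish ∧ sso_linked → restricted_mode]; (vii) [admin_console ∧ can_publish → audit_required]; (viii) [owner → device_trusted]; (xi) [admin_console → can_read]; (xiii) [role_viewer → can_delete]; (xvi) [sso_linked ∧ elevated → role_admin]. New: restricted_mode, audit_required, device_trusted, can_read, can_delete, role_admin.
Round 2: (i) [device_trusted → can_write]; (iii) [can_read → cond_2]; (v) [role_admin → cond_1]; (vi) [audit_required ∧ break_glass → member_of_group]; (xvii) [can_delete ∧ role_admin → export_allowed]. New: can_write, cond_2, cond_1, member_of_group, export_allowed.
Round 3: (ii) [member_of_group ∧ device_trusted → role_editor]; (xiv) [cond_1 → cond_3]. New: role_editor, cond_3.
Round 4: (ix) [role_editor ∧ break_glass ∧ export_allowed → mfa_enrolled]. New: mfa_enrolled.
Closure: {admin_console, audit_required, break_glass, can_delete, can_invite, can_publish, can_read, can_write, cond_1, cond_2, cond_3, device_trusted, elevated, export_allowed, member_of_group, mfa_enrolled, owner, restricted_mode, role_admin, role_editor, role_viewer, session_fresh, sso_linked, token_valid} — 24 facts.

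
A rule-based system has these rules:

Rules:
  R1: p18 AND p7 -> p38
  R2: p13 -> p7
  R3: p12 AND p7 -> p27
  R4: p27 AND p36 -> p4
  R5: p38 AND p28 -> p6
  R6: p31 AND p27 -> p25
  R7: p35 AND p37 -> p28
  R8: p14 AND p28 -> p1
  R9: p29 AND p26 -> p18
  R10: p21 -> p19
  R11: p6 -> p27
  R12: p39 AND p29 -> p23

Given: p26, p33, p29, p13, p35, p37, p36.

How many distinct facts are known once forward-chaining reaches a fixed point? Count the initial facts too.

Round 1: R2 [p13 -> p7]; R7 [p35 AND p37 -> p28]; R9 [p29 AND p26 -> p18]. Adds p7, p28, p18.
Round 2: R1 [p18 AND p7 -> p38]. Adds p38.
Round 3: R5 [p38 AND p28 -> p6]. Adds p6.
Round 4: R11 [p6 -> p27]. Adds p27.
Round 5: R4 [p27 AND p36 -> p4]. Adds p4.
Closure: {p13, p18, p26, p27, p28, p29, p33, p35, p36, p37, p38, p4, p6, p7} — 14 facts.

14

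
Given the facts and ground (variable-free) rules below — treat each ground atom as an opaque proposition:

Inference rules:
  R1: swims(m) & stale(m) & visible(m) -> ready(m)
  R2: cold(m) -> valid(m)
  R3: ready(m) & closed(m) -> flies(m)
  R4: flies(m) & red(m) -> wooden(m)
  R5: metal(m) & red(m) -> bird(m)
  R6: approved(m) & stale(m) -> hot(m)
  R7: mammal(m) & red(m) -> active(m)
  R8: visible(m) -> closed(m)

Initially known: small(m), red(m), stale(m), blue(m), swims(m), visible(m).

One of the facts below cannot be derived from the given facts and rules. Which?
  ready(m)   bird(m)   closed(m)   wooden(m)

Round 1 fires R1, R8, giving ready(m), closed(m).
Round 2 fires R3, giving flies(m).
Round 3 fires R4, giving wooden(m).
Derived: closed(m) (round 1), ready(m) (round 1), wooden(m) (round 3). bird(m) never appears in any round.

bird(m)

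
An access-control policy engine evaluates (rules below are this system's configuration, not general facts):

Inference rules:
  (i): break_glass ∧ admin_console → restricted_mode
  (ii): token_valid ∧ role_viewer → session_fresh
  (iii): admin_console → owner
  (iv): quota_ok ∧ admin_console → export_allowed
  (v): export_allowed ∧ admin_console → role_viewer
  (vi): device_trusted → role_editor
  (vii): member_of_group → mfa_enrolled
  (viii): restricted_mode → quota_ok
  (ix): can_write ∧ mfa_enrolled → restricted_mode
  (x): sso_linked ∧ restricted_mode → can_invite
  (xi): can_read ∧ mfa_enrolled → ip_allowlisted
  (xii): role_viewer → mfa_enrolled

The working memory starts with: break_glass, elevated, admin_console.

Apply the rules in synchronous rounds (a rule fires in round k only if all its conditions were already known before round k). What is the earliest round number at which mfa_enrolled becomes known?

5

Round 1 fires (i), (iii), giving restricted_mode, owner.
Round 2 fires (viii), giving quota_ok.
Round 3 fires (iv), giving export_allowed.
Round 4 fires (v), giving role_viewer.
Round 5 fires (xii), giving mfa_enrolled.
mfa_enrolled first appears in round 5.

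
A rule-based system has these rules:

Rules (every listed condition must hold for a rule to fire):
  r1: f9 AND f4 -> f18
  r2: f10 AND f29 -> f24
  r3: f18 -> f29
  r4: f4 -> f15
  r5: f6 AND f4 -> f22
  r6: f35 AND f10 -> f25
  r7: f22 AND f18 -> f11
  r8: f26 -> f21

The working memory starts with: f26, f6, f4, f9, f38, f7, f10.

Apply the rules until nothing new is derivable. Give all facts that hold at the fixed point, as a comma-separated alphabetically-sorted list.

f10, f11, f15, f18, f21, f22, f24, f26, f29, f38, f4, f6, f7, f9

[1] r1 [f9 AND f4 -> f18]; r4 [f4 -> f15]; r5 [f6 AND f4 -> f22]; r8 [f26 -> f21]. ⇒ new: f18, f15, f22, f21.
[2] r3 [f18 -> f29]; r7 [f22 AND f18 -> f11]. ⇒ new: f29, f11.
[3] r2 [f10 AND f29 -> f24]. ⇒ new: f24.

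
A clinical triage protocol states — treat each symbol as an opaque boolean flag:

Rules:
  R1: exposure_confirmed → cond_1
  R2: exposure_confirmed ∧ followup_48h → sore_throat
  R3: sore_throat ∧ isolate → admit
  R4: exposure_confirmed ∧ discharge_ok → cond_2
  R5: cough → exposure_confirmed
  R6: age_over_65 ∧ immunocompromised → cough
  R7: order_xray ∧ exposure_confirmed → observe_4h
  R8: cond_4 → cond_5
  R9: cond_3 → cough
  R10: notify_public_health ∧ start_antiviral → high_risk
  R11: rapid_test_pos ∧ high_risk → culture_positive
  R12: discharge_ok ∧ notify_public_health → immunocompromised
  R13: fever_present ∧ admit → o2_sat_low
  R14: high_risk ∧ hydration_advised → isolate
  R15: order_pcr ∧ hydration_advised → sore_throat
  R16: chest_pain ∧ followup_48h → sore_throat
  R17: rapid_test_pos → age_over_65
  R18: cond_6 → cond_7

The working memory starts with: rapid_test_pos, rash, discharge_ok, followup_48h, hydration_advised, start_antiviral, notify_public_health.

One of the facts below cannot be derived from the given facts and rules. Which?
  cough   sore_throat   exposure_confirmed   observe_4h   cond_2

[1] R10 [notify_public_health ∧ start_antiviral → high_risk]; R12 [discharge_ok ∧ notify_public_health → immunocompromised]; R17 [rapid_test_pos → age_over_65]. ⇒ new: high_risk, immunocompromised, age_over_65.
[2] R6 [age_over_65 ∧ immunocompromised → cough]; R11 [rapid_test_pos ∧ high_risk → culture_positive]; R14 [high_risk ∧ hydration_advised → isolate]. ⇒ new: cough, culture_positive, isolate.
[3] R5 [cough → exposure_confirmed]. ⇒ new: exposure_confirmed.
[4] R1 [exposure_confirmed → cond_1]; R2 [exposure_confirmed ∧ followup_48h → sore_throat]; R4 [exposure_confirmed ∧ discharge_ok → cond_2]. ⇒ new: cond_1, sore_throat, cond_2.
[5] R3 [sore_throat ∧ isolate → admit]. ⇒ new: admit.
Derived: cond_2 (round 4), cough (round 2), sore_throat (round 4), exposure_confirmed (round 3). observe_4h never appears in any round.

observe_4h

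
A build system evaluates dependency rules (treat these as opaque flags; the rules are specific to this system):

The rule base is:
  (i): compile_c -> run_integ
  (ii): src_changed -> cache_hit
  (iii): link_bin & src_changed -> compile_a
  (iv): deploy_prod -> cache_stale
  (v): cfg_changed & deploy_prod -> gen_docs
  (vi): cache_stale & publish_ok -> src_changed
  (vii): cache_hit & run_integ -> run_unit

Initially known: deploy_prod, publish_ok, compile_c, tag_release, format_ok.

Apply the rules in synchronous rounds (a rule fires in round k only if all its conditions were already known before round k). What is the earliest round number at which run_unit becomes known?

Round 1: (i) [compile_c -> run_integ]; (iv) [deploy_prod -> cache_stale]. New: run_integ, cache_stale.
Round 2: (vi) [cache_stale & publish_ok -> src_changed]. New: src_changed.
Round 3: (ii) [src_changed -> cache_hit]. New: cache_hit.
Round 4: (vii) [cache_hit & run_integ -> run_unit]. New: run_unit.
run_unit first appears in round 4.

4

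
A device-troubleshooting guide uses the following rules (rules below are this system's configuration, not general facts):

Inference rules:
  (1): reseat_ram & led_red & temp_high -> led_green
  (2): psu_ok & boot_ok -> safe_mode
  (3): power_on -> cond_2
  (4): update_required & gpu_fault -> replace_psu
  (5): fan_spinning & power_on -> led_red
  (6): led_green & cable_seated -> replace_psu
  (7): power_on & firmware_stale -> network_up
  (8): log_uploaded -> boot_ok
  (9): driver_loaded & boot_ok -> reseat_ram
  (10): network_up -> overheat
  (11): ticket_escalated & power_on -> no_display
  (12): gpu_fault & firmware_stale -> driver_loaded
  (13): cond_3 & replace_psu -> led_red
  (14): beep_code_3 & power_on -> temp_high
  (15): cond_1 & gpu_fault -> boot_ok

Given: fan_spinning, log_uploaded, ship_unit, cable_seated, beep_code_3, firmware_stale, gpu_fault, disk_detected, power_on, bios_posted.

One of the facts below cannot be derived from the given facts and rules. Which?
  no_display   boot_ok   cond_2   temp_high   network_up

Round 1 — (3), (5), (7), (8), (12), (14), derive cond_2, led_red, network_up, boot_ok, driver_loaded, temp_high.
Round 2 — (9), (10), derive reseat_ram, overheat.
Round 3 — (1), derive led_green.
Round 4 — (6), derive replace_psu.
Derived: temp_high (round 1), network_up (round 1), boot_ok (round 1), cond_2 (round 1). no_display never appears in any round.

no_display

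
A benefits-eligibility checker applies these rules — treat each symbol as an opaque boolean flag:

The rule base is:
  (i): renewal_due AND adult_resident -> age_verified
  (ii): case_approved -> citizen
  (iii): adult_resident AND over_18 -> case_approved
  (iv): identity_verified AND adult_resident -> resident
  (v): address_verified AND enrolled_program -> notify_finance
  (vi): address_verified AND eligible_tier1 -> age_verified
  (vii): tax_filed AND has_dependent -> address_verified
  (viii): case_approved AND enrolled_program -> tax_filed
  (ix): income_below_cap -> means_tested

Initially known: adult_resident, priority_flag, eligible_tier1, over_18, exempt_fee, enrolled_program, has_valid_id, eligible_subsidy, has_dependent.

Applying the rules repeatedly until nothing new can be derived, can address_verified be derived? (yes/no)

yes

Round 1 — (iii), derive case_approved.
Round 2 — (ii), (viii), derive citizen, tax_filed.
Round 3 — (vii), derive address_verified.
Round 4 — (v), (vi), derive notify_finance, age_verified.
address_verified appears in round 3, so it is derivable.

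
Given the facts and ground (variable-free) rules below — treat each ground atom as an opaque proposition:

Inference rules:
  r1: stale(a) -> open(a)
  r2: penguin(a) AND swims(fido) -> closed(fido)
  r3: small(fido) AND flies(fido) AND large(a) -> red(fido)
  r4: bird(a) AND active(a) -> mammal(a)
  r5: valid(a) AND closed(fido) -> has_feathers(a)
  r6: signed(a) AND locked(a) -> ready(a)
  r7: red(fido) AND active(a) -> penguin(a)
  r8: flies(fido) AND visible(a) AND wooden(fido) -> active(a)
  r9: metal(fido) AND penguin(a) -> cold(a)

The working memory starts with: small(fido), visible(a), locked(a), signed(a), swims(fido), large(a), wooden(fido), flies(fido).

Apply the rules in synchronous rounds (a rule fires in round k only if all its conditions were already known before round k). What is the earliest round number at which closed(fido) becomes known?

Round 1 fires r3, r6, r8, giving red(fido), ready(a), active(a).
Round 2 fires r7, giving penguin(a).
Round 3 fires r2, giving closed(fido).
closed(fido) first appears in round 3.

3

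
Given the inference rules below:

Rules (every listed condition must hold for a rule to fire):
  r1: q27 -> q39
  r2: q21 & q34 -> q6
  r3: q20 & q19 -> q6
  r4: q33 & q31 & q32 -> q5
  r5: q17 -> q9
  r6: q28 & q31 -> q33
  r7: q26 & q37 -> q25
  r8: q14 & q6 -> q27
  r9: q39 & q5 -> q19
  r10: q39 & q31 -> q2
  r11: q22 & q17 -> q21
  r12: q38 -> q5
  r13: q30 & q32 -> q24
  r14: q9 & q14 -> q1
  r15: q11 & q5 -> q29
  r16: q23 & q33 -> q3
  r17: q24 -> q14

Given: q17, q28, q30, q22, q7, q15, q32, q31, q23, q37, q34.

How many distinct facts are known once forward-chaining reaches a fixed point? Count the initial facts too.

24

Round 1 fires r5, r6, r11, r13, giving q9, q33, q21, q24.
Round 2 fires r2, r4, r16, r17, giving q6, q5, q3, q14.
Round 3 fires r8, r14, giving q27, q1.
Round 4 fires r1, giving q39.
Round 5 fires r9, r10, giving q19, q2.
Closure: {q1, q14, q15, q17, q19, q2, q21, q22, q23, q24, q27, q28, q3, q30, q31, q32, q33, q34, q37, q39, q5, q6, q7, q9} — 24 facts.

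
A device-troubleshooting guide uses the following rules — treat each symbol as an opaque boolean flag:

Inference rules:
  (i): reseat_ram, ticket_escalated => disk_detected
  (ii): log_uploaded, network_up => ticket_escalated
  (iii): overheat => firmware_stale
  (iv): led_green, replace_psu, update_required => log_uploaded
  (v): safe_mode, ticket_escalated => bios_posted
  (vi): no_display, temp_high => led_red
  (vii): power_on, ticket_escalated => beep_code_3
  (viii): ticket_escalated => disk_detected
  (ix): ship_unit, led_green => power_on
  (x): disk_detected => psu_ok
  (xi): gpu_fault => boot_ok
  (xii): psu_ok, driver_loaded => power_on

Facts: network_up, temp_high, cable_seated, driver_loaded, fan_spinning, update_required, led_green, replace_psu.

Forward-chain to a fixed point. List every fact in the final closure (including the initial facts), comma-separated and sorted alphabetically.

beep_code_3, cable_seated, disk_detected, driver_loaded, fan_spinning, led_green, log_uploaded, network_up, power_on, psu_ok, replace_psu, temp_high, ticket_escalated, update_required

Round 1 — (iv), derive log_uploaded.
Round 2 — (ii), derive ticket_escalated.
Round 3 — (viii), derive disk_detected.
Round 4 — (x), derive psu_ok.
Round 5 — (xii), derive power_on.
Round 6 — (vii), derive beep_code_3.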